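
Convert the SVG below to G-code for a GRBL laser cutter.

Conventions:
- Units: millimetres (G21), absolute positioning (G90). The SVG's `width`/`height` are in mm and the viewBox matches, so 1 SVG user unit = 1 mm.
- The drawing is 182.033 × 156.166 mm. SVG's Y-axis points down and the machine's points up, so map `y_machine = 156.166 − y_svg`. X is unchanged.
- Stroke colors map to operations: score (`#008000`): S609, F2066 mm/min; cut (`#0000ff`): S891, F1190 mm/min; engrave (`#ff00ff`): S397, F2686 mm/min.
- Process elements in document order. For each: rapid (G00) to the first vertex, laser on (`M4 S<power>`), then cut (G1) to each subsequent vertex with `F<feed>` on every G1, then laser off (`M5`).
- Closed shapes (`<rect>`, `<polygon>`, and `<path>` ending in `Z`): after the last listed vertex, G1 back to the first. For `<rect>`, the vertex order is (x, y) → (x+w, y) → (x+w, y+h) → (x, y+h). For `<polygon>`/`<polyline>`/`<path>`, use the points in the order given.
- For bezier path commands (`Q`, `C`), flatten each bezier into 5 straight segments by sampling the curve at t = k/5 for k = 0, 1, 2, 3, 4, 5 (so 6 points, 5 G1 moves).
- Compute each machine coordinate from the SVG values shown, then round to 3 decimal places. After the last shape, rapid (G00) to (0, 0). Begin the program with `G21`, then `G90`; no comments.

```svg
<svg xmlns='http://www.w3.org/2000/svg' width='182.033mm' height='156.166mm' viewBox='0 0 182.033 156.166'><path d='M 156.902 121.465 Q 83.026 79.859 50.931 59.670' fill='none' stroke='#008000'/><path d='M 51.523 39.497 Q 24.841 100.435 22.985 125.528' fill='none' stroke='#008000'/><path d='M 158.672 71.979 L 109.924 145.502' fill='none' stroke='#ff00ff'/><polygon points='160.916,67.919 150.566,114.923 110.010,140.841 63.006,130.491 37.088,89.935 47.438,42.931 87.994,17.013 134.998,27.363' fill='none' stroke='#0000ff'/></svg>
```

G21
G90
G00 X156.902 Y34.701
M4 S609
G1 X129.023 Y50.487 F2066
G1 X104.486 Y64.559 F2066
G1 X83.292 Y76.918 F2066
G1 X65.440 Y87.564 F2066
G1 X50.931 Y96.496 F2066
M5
G00 X51.523 Y116.669
M4 S609
G1 X41.843 Y93.728 F2066
G1 X34.150 Y73.654 F2066
G1 X28.442 Y56.448 F2066
G1 X24.720 Y42.109 F2066
G1 X22.985 Y30.638 F2066
M5
G00 X158.672 Y84.187
M4 S397
G1 X109.924 Y10.664 F2686
M5
G00 X160.916 Y88.247
M4 S891
G1 X150.566 Y41.243 F1190
G1 X110.010 Y15.325 F1190
G1 X63.006 Y25.675 F1190
G1 X37.088 Y66.231 F1190
G1 X47.438 Y113.235 F1190
G1 X87.994 Y139.153 F1190
G1 X134.998 Y128.803 F1190
G1 X160.916 Y88.247 F1190
M5
G00 X0.000 Y0.000

viewBox `0 0 182.033 156.166` with mm width/height → 1 unit = 1 mm. Flip: y_m = 156.166 − y_svg.

**Shape 1** — `<path>` quadratic bezier, stroke `#008000` → score (S609, F2066). Control points (SVG): P0=(156.902,121.465), P1=(83.026,79.859), P2=(50.931,59.670); sampled at t=k/5. Machine vertices: (156.902,34.701) → (129.023,50.487) → (104.486,64.559) → (83.292,76.918) → (65.440,87.564) → (50.931,96.496). Open path.

**Shape 2** — `<path>` quadratic bezier, stroke `#008000` → score (S609, F2066). Control points (SVG): P0=(51.523,39.497), P1=(24.841,100.435), P2=(22.985,125.528); sampled at t=k/5. Machine vertices: (51.523,116.669) → (41.843,93.728) → (34.150,73.654) → (28.442,56.448) → (24.720,42.109) → (22.985,30.638). Open path.

**Shape 3** — `<path>` line segment, stroke `#ff00ff` → engrave (S397, F2686). Machine vertices: (158.672,84.187) → (109.924,10.664). Open path.

**Shape 4** — `<polygon>` regular polygon, stroke `#0000ff` → cut (S891, F1190). Machine vertices: (160.916,88.247) → (150.566,41.243) → (110.010,15.325) → (63.006,25.675) → (37.088,66.231) → (47.438,113.235) → (87.994,139.153) → (134.998,128.803) → (160.916,88.247). Closed: final G1 returns to the first vertex.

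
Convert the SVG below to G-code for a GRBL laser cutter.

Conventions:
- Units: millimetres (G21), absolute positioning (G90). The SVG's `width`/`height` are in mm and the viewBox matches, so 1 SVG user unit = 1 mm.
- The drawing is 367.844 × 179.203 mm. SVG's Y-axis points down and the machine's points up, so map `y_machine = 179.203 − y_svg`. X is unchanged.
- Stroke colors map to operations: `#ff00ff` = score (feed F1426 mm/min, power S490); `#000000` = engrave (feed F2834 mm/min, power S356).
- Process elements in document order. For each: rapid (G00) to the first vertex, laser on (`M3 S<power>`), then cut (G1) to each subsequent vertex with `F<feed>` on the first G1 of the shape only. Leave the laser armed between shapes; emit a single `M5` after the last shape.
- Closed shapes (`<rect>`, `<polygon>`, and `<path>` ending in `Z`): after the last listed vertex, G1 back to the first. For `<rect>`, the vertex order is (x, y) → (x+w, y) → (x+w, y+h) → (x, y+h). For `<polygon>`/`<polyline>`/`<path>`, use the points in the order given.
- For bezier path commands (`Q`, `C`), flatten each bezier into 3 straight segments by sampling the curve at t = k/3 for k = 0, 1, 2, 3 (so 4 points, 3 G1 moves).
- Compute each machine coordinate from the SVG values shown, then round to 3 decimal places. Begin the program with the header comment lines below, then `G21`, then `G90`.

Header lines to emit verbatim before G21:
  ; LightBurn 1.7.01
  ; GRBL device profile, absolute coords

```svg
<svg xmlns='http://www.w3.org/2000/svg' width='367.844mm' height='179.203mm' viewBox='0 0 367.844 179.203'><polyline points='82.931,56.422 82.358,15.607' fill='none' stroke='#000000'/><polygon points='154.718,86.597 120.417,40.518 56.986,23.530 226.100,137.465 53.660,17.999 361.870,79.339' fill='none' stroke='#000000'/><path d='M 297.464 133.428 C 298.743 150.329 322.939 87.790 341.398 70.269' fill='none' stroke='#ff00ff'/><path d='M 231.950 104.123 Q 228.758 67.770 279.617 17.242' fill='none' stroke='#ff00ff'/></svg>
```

1 u = 1 mm; y_m = 179.203 − y.

[1] `<polyline>` line segment, #000000→engrave S356 F2834: (82.931,122.781) → (82.358,163.596)

[2] `<polygon>` closed polygon, #000000→engrave S356 F2834: (154.718,92.606) → (120.417,138.685) → (56.986,155.673) → (226.100,41.738) → (53.660,161.204) → (361.870,99.864) → (154.718,92.606) (closed)

[3] `<path>` cubic bezier, #ff00ff→score S490 F1426: (297.464,45.775) → (305.321,50.744) → (322.088,81.017) → (341.398,108.934)

[4] `<path>` quadratic bezier, #ff00ff→score S490 F1426: (231.950,75.080) → (235.828,100.890) → (251.717,129.851) → (279.617,161.961)

; LightBurn 1.7.01
; GRBL device profile, absolute coords
G21
G90
G00 X82.931 Y122.781
M3 S356
G1 X82.358 Y163.596 F2834
G00 X154.718 Y92.606
M3 S356
G1 X120.417 Y138.685 F2834
G1 X56.986 Y155.673
G1 X226.100 Y41.738
G1 X53.660 Y161.204
G1 X361.870 Y99.864
G1 X154.718 Y92.606
G00 X297.464 Y45.775
M3 S490
G1 X305.321 Y50.744 F1426
G1 X322.088 Y81.017
G1 X341.398 Y108.934
G00 X231.950 Y75.080
M3 S490
G1 X235.828 Y100.890 F1426
G1 X251.717 Y129.851
G1 X279.617 Y161.961
M5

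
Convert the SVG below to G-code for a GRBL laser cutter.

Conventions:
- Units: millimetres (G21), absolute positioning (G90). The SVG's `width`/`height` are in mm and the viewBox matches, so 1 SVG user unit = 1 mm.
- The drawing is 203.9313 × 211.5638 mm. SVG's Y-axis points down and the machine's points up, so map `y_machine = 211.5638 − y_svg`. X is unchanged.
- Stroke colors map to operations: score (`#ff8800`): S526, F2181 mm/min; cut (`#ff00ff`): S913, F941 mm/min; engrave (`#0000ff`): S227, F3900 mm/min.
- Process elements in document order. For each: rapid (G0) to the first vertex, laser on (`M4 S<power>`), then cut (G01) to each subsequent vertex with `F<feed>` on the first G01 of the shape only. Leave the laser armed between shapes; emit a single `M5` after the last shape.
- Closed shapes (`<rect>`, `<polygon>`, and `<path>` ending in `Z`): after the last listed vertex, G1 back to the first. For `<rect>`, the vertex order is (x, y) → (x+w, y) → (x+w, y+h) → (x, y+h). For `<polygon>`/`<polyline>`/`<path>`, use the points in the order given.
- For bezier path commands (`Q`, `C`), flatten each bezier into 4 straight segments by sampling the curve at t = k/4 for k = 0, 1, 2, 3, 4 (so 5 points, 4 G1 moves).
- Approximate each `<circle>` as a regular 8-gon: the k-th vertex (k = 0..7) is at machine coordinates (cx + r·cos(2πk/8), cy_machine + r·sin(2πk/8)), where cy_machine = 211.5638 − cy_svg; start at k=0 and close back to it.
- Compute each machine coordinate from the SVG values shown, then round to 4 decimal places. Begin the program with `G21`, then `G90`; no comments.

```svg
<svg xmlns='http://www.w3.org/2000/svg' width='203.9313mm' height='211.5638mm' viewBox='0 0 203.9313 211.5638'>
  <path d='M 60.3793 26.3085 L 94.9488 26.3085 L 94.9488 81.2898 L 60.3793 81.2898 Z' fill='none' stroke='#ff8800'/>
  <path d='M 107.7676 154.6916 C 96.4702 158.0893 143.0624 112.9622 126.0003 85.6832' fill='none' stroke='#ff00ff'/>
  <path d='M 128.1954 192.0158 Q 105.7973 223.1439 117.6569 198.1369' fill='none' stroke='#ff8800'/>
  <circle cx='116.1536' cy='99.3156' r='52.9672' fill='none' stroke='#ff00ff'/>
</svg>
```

G21
G90
G0 X60.3793 Y185.2553
M4 S526
G01 X94.9488 Y185.2553 F2181
G01 X94.9488 Y130.2740
G01 X60.3793 Y130.2740
G01 X60.3793 Y185.2553
G0 X107.7676 Y56.8722
M4 S913
G01 X108.2497 Y62.3852 F941
G01 X119.0457 Y79.8726
G01 X128.7608 Y103.1119
G01 X126.0003 Y125.8806
G0 X128.1954 Y19.5480
M4 S526
G01 X119.1375 Y7.4924 F2181
G01 X114.3617 Y2.4537
G01 X113.8682 Y4.4318
G01 X117.6569 Y13.4269
G0 X169.1208 Y112.2482
M4 S913
G01 X153.6071 Y149.7017 F941
G01 X116.1536 Y165.2154
G01 X78.7001 Y149.7017
G01 X63.1864 Y112.2482
G01 X78.7001 Y74.7947
G01 X116.1536 Y59.2810
G01 X153.6071 Y74.7947
G01 X169.1208 Y112.2482
M5

1 u = 1 mm; y_m = 211.5638 − y.

[1] `<path>` rectangle, #ff8800→score S526 F2181: (60.3793,185.2553) → (94.9488,185.2553) → (94.9488,130.2740) → (60.3793,130.2740) → (60.3793,185.2553) (closed)

[2] `<path>` cubic bezier, #ff00ff→cut S913 F941: (107.7676,56.8722) → (108.2497,62.3852) → (119.0457,79.8726) → (128.7608,103.1119) → (126.0003,125.8806)

[3] `<path>` quadratic bezier, #ff8800→score S526 F2181: (128.1954,19.5480) → (119.1375,7.4924) → (114.3617,2.4537) → (113.8682,4.4318) → (117.6569,13.4269)

[4] `<circle>` circle, #ff00ff→cut S913 F941: (169.1208,112.2482) → (153.6071,149.7017) → (116.1536,165.2154) → (78.7001,149.7017) → (63.1864,112.2482) → (78.7001,74.7947) → (116.1536,59.2810) → (153.6071,74.7947) → (169.1208,112.2482) (closed)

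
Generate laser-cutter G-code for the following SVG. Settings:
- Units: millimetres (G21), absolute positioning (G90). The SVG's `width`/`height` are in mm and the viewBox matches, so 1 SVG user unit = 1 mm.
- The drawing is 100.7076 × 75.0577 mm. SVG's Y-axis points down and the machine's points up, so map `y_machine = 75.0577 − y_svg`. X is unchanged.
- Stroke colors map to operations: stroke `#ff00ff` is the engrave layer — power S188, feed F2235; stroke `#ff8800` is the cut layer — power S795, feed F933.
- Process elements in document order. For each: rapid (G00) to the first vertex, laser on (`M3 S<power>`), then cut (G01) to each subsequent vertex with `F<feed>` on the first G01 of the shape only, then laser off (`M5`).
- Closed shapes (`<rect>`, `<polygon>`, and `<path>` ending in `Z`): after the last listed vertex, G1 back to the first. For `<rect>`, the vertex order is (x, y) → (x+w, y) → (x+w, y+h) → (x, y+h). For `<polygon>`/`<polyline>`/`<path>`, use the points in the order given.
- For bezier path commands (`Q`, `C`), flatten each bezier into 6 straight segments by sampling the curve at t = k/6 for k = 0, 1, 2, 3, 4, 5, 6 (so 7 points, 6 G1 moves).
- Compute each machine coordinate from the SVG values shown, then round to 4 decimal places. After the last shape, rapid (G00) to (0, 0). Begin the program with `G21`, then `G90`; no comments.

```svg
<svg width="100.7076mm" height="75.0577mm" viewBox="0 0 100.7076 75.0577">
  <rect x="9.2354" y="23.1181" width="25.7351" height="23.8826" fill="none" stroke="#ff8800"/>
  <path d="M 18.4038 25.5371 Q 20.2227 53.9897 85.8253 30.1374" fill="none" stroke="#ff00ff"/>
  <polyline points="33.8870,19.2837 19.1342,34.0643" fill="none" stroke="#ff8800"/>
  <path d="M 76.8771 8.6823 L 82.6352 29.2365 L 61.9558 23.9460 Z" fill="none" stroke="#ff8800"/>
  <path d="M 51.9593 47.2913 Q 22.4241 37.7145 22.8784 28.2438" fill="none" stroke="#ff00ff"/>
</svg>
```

viewBox `0 0 100.7076 75.0577` with mm width/height → 1 unit = 1 mm. Flip: y_m = 75.0577 − y_svg.

**Shape 1** — `<rect>` rectangle, stroke `#ff8800` → cut (S795, F933). Machine vertices: (9.2354,51.9396) → (34.9705,51.9396) → (34.9705,28.0570) → (9.2354,28.0570) → (9.2354,51.9396). Closed: final G1 returns to the first vertex.

**Shape 2** — `<path>` quadratic bezier, stroke `#ff00ff` → engrave (S188, F2235). Control points (SVG): P0=(18.4038,25.5371), P1=(20.2227,53.9897), P2=(85.8253,30.1374); sampled at t=k/6. Machine vertices: (18.4038,49.5206) → (20.7819,41.4893) → (26.7035,36.3639) → (36.1686,34.1442) → (49.1773,34.8304) → (65.7295,38.4224) → (85.8253,44.9203). Open path.

**Shape 3** — `<polyline>` line segment, stroke `#ff8800` → cut (S795, F933). Machine vertices: (33.8870,55.7740) → (19.1342,40.9934). Open path.

**Shape 4** — `<path>` regular polygon, stroke `#ff8800` → cut (S795, F933). Machine vertices: (76.8771,66.3754) → (82.6352,45.8212) → (61.9558,51.1117) → (76.8771,66.3754). Closed: final G1 returns to the first vertex.

**Shape 5** — `<path>` quadratic bezier, stroke `#ff00ff` → engrave (S188, F2235). Control points (SVG): P0=(51.9593,47.2913), P1=(22.4241,37.7145), P2=(22.8784,28.2438); sampled at t=k/6. Machine vertices: (51.9593,27.7664) → (42.9473,30.9557) → (35.6013,34.1391) → (29.9215,37.3167) → (25.9077,40.4883) → (23.5600,43.6541) → (22.8784,46.8139). Open path.

G21
G90
G00 X9.2354 Y51.9396
M3 S795
G01 X34.9705 Y51.9396 F933
G01 X34.9705 Y28.0570
G01 X9.2354 Y28.0570
G01 X9.2354 Y51.9396
M5
G00 X18.4038 Y49.5206
M3 S188
G01 X20.7819 Y41.4893 F2235
G01 X26.7035 Y36.3639
G01 X36.1686 Y34.1442
G01 X49.1773 Y34.8304
G01 X65.7295 Y38.4224
G01 X85.8253 Y44.9203
M5
G00 X33.8870 Y55.7740
M3 S795
G01 X19.1342 Y40.9934 F933
M5
G00 X76.8771 Y66.3754
M3 S795
G01 X82.6352 Y45.8212 F933
G01 X61.9558 Y51.1117
G01 X76.8771 Y66.3754
M5
G00 X51.9593 Y27.7664
M3 S188
G01 X42.9473 Y30.9557 F2235
G01 X35.6013 Y34.1391
G01 X29.9215 Y37.3167
G01 X25.9077 Y40.4883
G01 X23.5600 Y43.6541
G01 X22.8784 Y46.8139
M5
G00 X0.0000 Y0.0000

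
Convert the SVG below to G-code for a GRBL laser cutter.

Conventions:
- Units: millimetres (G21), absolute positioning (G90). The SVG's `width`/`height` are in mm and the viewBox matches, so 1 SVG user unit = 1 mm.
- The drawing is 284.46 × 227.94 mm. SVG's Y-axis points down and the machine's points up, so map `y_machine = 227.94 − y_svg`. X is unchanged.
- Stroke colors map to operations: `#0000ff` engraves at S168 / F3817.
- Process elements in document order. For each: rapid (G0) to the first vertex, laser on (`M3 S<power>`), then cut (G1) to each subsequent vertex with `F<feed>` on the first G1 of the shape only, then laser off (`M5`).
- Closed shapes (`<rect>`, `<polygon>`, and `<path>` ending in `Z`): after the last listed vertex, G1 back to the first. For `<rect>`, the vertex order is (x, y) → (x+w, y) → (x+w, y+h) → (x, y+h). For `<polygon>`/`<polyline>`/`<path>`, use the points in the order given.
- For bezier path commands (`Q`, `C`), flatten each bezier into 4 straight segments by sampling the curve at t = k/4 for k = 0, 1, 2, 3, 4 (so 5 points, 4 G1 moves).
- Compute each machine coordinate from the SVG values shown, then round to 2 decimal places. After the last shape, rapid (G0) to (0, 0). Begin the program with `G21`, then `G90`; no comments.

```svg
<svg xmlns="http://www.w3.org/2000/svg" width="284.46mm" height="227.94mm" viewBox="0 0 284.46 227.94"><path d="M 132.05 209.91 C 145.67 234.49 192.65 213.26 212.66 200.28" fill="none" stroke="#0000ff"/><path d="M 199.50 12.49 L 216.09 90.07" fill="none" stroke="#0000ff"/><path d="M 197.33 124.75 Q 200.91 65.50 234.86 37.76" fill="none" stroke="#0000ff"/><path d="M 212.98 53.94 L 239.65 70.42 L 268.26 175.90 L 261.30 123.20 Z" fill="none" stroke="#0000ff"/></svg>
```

G21
G90
G0 X132.05 Y18.03
M3 S168
G1 X147.58 Y7.34 F3817
G1 X169.96 Y8.76
G1 X193.54 Y17.22
G1 X212.66 Y27.66
M5
G0 X199.50 Y215.45
M3 S168
G1 X216.09 Y137.87 F3817
M5
G0 X197.33 Y103.19
M3 S168
G1 X201.02 Y130.85 F3817
G1 X208.50 Y154.56
G1 X219.78 Y174.34
G1 X234.86 Y190.18
M5
G0 X212.98 Y174.00
M3 S168
G1 X239.65 Y157.52 F3817
G1 X268.26 Y52.04
G1 X261.30 Y104.74
G1 X212.98 Y174.00
M5
G0 X0.00 Y0.00

viewBox `0 0 284.46 227.94` with mm width/height → 1 unit = 1 mm. Flip: y_m = 227.94 − y_svg.

**Shape 1** — `<path>` cubic bezier, stroke `#0000ff` → engrave (S168, F3817). Control points (SVG): P0=(132.05,209.91), P1=(145.67,234.49), P2=(192.65,213.26), P3=(212.66,200.28); sampled at t=k/4. Machine vertices: (132.05,18.03) → (147.58,7.34) → (169.96,8.76) → (193.54,17.22) → (212.66,27.66). Open path.

**Shape 2** — `<path>` line segment, stroke `#0000ff` → engrave (S168, F3817). Machine vertices: (199.50,215.45) → (216.09,137.87). Open path.

**Shape 3** — `<path>` quadratic bezier, stroke `#0000ff` → engrave (S168, F3817). Control points (SVG): P0=(197.33,124.75), P1=(200.91,65.50), P2=(234.86,37.76); sampled at t=k/4. Machine vertices: (197.33,103.19) → (201.02,130.85) → (208.50,154.56) → (219.78,174.34) → (234.86,190.18). Open path.

**Shape 4** — `<path>` closed polygon, stroke `#0000ff` → engrave (S168, F3817). Machine vertices: (212.98,174.00) → (239.65,157.52) → (268.26,52.04) → (261.30,104.74) → (212.98,174.00). Closed: final G1 returns to the first vertex.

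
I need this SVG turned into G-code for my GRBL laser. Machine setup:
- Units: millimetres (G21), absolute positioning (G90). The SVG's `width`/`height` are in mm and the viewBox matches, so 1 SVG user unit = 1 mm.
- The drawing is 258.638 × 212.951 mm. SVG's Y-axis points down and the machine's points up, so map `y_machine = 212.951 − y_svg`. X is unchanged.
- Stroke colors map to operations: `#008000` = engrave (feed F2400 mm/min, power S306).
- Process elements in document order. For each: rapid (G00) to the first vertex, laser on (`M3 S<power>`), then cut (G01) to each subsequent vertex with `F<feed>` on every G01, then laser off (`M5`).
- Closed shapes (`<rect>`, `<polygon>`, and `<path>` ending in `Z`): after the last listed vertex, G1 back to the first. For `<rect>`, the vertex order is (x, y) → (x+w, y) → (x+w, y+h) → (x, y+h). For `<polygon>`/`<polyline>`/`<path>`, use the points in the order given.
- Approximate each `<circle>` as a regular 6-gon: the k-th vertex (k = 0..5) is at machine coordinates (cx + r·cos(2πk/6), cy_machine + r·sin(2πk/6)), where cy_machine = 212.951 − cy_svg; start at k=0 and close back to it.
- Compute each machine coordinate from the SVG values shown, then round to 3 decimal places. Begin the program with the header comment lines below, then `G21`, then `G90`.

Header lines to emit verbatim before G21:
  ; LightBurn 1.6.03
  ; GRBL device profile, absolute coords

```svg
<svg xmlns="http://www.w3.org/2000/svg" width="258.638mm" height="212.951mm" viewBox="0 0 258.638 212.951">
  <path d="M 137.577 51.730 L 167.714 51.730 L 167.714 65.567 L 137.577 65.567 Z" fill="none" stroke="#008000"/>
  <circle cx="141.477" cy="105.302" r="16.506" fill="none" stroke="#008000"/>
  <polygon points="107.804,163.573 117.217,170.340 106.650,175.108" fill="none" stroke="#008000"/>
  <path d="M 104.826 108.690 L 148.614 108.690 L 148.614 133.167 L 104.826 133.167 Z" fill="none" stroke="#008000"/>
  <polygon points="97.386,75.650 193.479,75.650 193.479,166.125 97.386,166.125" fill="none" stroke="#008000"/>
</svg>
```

; LightBurn 1.6.03
; GRBL device profile, absolute coords
G21
G90
G00 X137.577 Y161.221
M3 S306
G01 X167.714 Y161.221 F2400
G01 X167.714 Y147.384 F2400
G01 X137.577 Y147.384 F2400
G01 X137.577 Y161.221 F2400
M5
G00 X157.983 Y107.649
M3 S306
G01 X149.730 Y121.944 F2400
G01 X133.224 Y121.944 F2400
G01 X124.971 Y107.649 F2400
G01 X133.224 Y93.354 F2400
G01 X149.730 Y93.354 F2400
G01 X157.983 Y107.649 F2400
M5
G00 X107.804 Y49.378
M3 S306
G01 X117.217 Y42.611 F2400
G01 X106.650 Y37.843 F2400
G01 X107.804 Y49.378 F2400
M5
G00 X104.826 Y104.261
M3 S306
G01 X148.614 Y104.261 F2400
G01 X148.614 Y79.784 F2400
G01 X104.826 Y79.784 F2400
G01 X104.826 Y104.261 F2400
M5
G00 X97.386 Y137.301
M3 S306
G01 X193.479 Y137.301 F2400
G01 X193.479 Y46.826 F2400
G01 X97.386 Y46.826 F2400
G01 X97.386 Y137.301 F2400
M5

viewBox `0 0 258.638 212.951` with mm width/height → 1 unit = 1 mm. Flip: y_m = 212.951 − y_svg.

**Shape 1** — `<path>` rectangle, stroke `#008000` → engrave (S306, F2400). Machine vertices: (137.577,161.221) → (167.714,161.221) → (167.714,147.384) → (137.577,147.384) → (137.577,161.221). Closed: final G1 returns to the first vertex.

**Shape 2** — `<circle>` circle, stroke `#008000` → engrave (S306, F2400). Machine vertices: (157.983,107.649) → (149.730,121.944) → (133.224,121.944) → (124.971,107.649) → (133.224,93.354) → (149.730,93.354) → (157.983,107.649). Closed: final G1 returns to the first vertex.

**Shape 3** — `<polygon>` regular polygon, stroke `#008000` → engrave (S306, F2400). Machine vertices: (107.804,49.378) → (117.217,42.611) → (106.650,37.843) → (107.804,49.378). Closed: final G1 returns to the first vertex.

**Shape 4** — `<path>` rectangle, stroke `#008000` → engrave (S306, F2400). Machine vertices: (104.826,104.261) → (148.614,104.261) → (148.614,79.784) → (104.826,79.784) → (104.826,104.261). Closed: final G1 returns to the first vertex.

**Shape 5** — `<polygon>` rectangle, stroke `#008000` → engrave (S306, F2400). Machine vertices: (97.386,137.301) → (193.479,137.301) → (193.479,46.826) → (97.386,46.826) → (97.386,137.301). Closed: final G1 returns to the first vertex.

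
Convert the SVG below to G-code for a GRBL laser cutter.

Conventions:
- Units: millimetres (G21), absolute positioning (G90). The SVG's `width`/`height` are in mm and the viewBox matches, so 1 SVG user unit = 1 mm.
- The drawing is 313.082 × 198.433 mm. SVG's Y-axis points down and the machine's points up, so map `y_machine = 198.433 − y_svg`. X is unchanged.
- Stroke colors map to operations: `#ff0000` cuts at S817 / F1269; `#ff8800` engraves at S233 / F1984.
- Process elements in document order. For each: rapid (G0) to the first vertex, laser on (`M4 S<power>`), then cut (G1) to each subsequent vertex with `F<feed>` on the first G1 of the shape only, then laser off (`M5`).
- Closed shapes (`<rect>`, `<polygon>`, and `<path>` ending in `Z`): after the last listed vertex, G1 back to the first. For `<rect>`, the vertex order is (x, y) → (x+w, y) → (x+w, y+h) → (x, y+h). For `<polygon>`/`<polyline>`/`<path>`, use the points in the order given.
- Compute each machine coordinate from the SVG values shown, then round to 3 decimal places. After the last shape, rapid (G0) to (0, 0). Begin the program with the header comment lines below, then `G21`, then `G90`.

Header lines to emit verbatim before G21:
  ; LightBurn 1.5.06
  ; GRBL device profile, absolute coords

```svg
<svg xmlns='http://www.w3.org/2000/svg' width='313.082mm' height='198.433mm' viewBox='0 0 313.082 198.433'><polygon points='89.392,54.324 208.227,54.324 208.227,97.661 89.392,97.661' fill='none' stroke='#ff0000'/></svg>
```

; LightBurn 1.5.06
; GRBL device profile, absolute coords
G21
G90
G0 X89.392 Y144.109
M4 S817
G1 X208.227 Y144.109 F1269
G1 X208.227 Y100.772
G1 X89.392 Y100.772
G1 X89.392 Y144.109
M5
G0 X0.000 Y0.000

1 u = 1 mm; y_m = 198.433 − y.

[1] `<polygon>` rectangle, #ff0000→cut S817 F1269: (89.392,144.109) → (208.227,144.109) → (208.227,100.772) → (89.392,100.772) → (89.392,144.109) (closed)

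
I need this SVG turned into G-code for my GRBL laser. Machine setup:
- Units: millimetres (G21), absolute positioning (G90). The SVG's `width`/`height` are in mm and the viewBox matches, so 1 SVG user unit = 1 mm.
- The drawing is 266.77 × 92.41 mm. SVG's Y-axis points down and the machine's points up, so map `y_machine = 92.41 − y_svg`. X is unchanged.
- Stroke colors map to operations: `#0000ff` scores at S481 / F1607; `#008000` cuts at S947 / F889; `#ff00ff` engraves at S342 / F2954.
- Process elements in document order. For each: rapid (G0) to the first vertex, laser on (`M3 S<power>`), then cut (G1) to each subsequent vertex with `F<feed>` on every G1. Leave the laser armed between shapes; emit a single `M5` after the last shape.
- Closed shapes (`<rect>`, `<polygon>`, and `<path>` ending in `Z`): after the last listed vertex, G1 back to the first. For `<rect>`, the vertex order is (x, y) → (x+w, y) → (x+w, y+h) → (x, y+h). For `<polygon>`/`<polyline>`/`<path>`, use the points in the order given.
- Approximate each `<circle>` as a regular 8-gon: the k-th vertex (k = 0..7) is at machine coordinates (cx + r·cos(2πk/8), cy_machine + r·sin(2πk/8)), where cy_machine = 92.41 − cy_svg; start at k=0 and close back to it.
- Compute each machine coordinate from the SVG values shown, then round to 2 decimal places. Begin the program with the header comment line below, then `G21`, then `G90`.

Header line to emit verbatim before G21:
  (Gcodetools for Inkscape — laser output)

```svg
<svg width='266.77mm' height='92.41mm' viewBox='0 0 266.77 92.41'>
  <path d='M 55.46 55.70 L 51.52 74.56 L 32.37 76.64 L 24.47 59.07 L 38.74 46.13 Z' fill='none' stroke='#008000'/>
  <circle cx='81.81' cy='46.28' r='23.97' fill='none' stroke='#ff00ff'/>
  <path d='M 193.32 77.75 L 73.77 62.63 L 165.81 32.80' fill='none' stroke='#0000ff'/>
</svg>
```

(Gcodetools for Inkscape — laser output)
G21
G90
G0 X55.46 Y36.71
M3 S947
G1 X51.52 Y17.85 F889
G1 X32.37 Y15.77 F889
G1 X24.47 Y33.34 F889
G1 X38.74 Y46.28 F889
G1 X55.46 Y36.71 F889
G0 X105.78 Y46.13
M3 S342
G1 X98.76 Y63.08 F2954
G1 X81.81 Y70.10 F2954
G1 X64.86 Y63.08 F2954
G1 X57.84 Y46.13 F2954
G1 X64.86 Y29.18 F2954
G1 X81.81 Y22.16 F2954
G1 X98.76 Y29.18 F2954
G1 X105.78 Y46.13 F2954
G0 X193.32 Y14.66
M3 S481
G1 X73.77 Y29.78 F1607
G1 X165.81 Y59.61 F1607
M5

1 u = 1 mm; y_m = 92.41 − y.

[1] `<path>` regular polygon, #008000→cut S947 F889: (55.46,36.71) → (51.52,17.85) → (32.37,15.77) → (24.47,33.34) → (38.74,46.28) → (55.46,36.71) (closed)

[2] `<circle>` circle, #ff00ff→engrave S342 F2954: (105.78,46.13) → (98.76,63.08) → (81.81,70.10) → (64.86,63.08) → (57.84,46.13) → (64.86,29.18) → (81.81,22.16) → (98.76,29.18) → (105.78,46.13) (closed)

[3] `<path>` open polyline, #0000ff→score S481 F1607: (193.32,14.66) → (73.77,29.78) → (165.81,59.61)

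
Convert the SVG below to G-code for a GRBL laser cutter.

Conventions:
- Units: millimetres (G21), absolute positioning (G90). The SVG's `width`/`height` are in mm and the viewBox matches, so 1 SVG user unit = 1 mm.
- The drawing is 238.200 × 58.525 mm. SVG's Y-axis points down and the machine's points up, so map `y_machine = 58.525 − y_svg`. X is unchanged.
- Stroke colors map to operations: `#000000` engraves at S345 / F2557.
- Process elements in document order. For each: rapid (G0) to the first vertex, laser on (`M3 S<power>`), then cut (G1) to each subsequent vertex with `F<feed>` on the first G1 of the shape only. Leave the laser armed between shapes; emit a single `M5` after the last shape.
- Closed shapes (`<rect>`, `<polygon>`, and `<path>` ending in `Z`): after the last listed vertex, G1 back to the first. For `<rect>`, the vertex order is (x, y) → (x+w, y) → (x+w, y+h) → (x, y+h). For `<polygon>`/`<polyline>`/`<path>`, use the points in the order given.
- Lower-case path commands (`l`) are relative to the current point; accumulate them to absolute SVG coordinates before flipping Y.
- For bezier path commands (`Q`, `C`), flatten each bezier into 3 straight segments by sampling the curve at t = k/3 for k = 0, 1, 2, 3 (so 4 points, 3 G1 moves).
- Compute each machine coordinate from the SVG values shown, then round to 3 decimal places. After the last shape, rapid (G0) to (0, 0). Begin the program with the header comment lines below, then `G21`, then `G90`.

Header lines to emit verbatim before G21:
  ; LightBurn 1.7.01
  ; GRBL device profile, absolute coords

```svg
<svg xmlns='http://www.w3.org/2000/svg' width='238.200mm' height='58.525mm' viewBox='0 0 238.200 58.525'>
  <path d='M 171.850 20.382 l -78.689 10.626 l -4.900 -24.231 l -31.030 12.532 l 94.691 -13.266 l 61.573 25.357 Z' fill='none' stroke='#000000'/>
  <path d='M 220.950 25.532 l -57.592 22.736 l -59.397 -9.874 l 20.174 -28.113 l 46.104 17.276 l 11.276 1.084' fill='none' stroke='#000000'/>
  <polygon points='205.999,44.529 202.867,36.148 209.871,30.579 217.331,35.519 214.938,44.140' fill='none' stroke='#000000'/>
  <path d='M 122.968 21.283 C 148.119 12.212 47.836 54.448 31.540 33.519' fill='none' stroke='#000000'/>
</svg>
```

1 u = 1 mm; y_m = 58.525 − y.

[1] `<path>` closed polygon, #000000→engrave S345 F2557: (171.850,38.143) → (93.161,27.517) → (88.261,51.748) → (57.231,39.216) → (151.922,52.482) → (213.495,27.125) → (171.850,38.143) (closed)

[2] `<path>` open polyline, #000000→engrave S345 F2557: (220.950,32.993) → (163.358,10.257) → (103.961,20.131) → (124.135,48.244) → (170.239,30.968) → (181.515,29.884)

[3] `<polygon>` regular polygon, #000000→engrave S345 F2557: (205.999,13.996) → (202.867,22.377) → (209.871,27.946) → (217.331,23.006) → (214.938,14.385) → (205.999,13.996) (closed)

[4] `<path>` cubic bezier, #000000→engrave S345 F2557: (122.968,37.242) → (114.064,33.450) → (68.075,20.892) → (31.540,25.006)

; LightBurn 1.7.01
; GRBL device profile, absolute coords
G21
G90
G0 X171.850 Y38.143
M3 S345
G1 X93.161 Y27.517 F2557
G1 X88.261 Y51.748
G1 X57.231 Y39.216
G1 X151.922 Y52.482
G1 X213.495 Y27.125
G1 X171.850 Y38.143
G0 X220.950 Y32.993
M3 S345
G1 X163.358 Y10.257 F2557
G1 X103.961 Y20.131
G1 X124.135 Y48.244
G1 X170.239 Y30.968
G1 X181.515 Y29.884
G0 X205.999 Y13.996
M3 S345
G1 X202.867 Y22.377 F2557
G1 X209.871 Y27.946
G1 X217.331 Y23.006
G1 X214.938 Y14.385
G1 X205.999 Y13.996
G0 X122.968 Y37.242
M3 S345
G1 X114.064 Y33.450 F2557
G1 X68.075 Y20.892
G1 X31.540 Y25.006
M5
G0 X0.000 Y0.000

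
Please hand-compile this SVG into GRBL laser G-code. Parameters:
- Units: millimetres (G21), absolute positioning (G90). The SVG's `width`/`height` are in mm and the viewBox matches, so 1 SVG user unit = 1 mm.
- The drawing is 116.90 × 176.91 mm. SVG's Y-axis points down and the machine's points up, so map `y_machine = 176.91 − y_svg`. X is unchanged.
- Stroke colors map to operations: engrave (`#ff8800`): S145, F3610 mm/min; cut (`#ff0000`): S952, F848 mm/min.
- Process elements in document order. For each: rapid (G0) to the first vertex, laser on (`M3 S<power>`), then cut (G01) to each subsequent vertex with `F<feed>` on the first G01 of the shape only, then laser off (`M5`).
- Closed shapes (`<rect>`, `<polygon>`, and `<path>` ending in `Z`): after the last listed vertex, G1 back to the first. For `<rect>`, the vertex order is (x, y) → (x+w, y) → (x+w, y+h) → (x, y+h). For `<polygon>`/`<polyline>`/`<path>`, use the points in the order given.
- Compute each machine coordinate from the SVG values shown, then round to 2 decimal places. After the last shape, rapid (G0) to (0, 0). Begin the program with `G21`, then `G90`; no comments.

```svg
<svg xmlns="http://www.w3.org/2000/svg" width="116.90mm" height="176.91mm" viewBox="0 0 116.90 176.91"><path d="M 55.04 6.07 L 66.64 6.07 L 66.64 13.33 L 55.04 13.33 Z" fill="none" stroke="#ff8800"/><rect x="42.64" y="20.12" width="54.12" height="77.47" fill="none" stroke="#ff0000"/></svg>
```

1 u = 1 mm; y_m = 176.91 − y.

[1] `<path>` rectangle, #ff8800→engrave S145 F3610: (55.04,170.84) → (66.64,170.84) → (66.64,163.58) → (55.04,163.58) → (55.04,170.84) (closed)

[2] `<rect>` rectangle, #ff0000→cut S952 F848: (42.64,156.79) → (96.76,156.79) → (96.76,79.32) → (42.64,79.32) → (42.64,156.79) (closed)

G21
G90
G0 X55.04 Y170.84
M3 S145
G01 X66.64 Y170.84 F3610
G01 X66.64 Y163.58
G01 X55.04 Y163.58
G01 X55.04 Y170.84
M5
G0 X42.64 Y156.79
M3 S952
G01 X96.76 Y156.79 F848
G01 X96.76 Y79.32
G01 X42.64 Y79.32
G01 X42.64 Y156.79
M5
G0 X0.00 Y0.00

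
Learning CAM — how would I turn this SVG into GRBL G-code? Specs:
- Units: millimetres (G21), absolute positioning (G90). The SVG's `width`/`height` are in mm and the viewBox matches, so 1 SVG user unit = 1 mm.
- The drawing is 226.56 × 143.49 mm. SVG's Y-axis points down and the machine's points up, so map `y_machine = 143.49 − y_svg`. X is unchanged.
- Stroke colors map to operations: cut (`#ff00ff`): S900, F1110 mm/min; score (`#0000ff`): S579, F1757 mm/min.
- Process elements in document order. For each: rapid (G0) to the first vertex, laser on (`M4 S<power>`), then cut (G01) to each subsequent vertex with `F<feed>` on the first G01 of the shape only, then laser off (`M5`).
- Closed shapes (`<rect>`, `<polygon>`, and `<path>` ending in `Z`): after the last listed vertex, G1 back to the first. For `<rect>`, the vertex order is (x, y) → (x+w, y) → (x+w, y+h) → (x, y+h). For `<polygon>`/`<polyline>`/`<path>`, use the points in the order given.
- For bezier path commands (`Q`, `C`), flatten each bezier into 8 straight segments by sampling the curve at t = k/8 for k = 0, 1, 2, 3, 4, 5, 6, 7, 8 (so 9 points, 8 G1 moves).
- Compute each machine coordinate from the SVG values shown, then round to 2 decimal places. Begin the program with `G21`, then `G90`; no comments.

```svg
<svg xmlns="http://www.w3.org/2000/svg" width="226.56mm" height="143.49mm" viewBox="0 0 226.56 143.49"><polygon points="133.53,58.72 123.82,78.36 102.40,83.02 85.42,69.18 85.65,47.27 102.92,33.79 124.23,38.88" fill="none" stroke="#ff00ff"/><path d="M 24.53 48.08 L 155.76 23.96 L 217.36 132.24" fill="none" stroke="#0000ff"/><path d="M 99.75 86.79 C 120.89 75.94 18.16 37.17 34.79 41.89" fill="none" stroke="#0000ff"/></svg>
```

G21
G90
G0 X133.53 Y84.77
M4 S900
G01 X123.82 Y65.13 F1110
G01 X102.40 Y60.47
G01 X85.42 Y74.31
G01 X85.65 Y96.22
G01 X102.92 Y109.70
G01 X124.23 Y104.61
G01 X133.53 Y84.77
M5
G0 X24.53 Y95.41
M4 S579
G01 X155.76 Y119.53 F1757
G01 X217.36 Y11.25
M5
G0 X99.75 Y56.70
M4 S579
G01 X102.35 Y61.94 F1757
G01 X96.18 Y68.96
G01 X84.10 Y76.92
G01 X68.96 Y84.99
G01 X53.61 Y92.33
G01 X40.90 Y98.10
G01 X33.67 Y101.47
G01 X34.79 Y101.60
M5

Since the viewBox matches the mm dimensions, user units are millimetres directly. The only transform is the Y-flip y_m = 143.49 − y_svg.

Shape 1 is a regular polygon drawn with `<polygon>`. Its stroke #ff00ff means cut at S900, F1110. After flipping Y the toolpath is (133.53,84.77) → (123.82,65.13) → (102.40,60.47) → (85.42,74.31) → (85.65,96.22) → (102.92,109.70) → (124.23,104.61) → (133.53,84.77), returning to the start.

Shape 2 is a open polyline drawn with `<path>`. Its stroke #0000ff means score at S579, F1757. After flipping Y the toolpath is (24.53,95.41) → (155.76,119.53) → (217.36,11.25).

Shape 3 is a cubic bezier drawn with `<path>`. Its stroke #0000ff means score at S579, F1757. After flipping Y the toolpath is (99.75,56.70) → (102.35,61.94) → (96.18,68.96) → (84.10,76.92) → (68.96,84.99) → (53.61,92.33) → (40.90,98.10) → (33.67,101.47) → (34.79,101.60).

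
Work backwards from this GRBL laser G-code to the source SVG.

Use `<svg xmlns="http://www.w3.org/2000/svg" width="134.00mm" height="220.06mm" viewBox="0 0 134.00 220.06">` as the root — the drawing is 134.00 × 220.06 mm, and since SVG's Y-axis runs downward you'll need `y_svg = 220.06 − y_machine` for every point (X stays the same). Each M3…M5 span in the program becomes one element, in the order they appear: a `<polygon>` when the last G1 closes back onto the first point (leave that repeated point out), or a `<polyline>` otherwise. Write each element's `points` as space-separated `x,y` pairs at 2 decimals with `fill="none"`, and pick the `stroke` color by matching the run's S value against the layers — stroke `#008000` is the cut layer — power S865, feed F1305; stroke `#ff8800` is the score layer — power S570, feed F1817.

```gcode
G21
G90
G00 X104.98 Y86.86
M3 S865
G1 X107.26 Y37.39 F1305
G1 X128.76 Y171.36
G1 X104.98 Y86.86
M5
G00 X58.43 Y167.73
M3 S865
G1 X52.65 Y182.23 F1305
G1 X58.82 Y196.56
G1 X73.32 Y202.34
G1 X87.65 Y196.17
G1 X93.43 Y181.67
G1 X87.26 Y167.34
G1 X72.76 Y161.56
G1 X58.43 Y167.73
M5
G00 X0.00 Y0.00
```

y_svg = 220.06 − y_m. Every run uses S865, so all elements get stroke `#008000` (cut).

[1] closed run; points: 104.98,133.20 107.26,182.67 128.76,48.70

[2] closed run; points: 58.43,52.33 52.65,37.83 58.82,23.50 73.32,17.72 87.65,23.89 93.43,38.39 87.26,52.72 72.76,58.50

<svg xmlns="http://www.w3.org/2000/svg" width="134.00mm" height="220.06mm" viewBox="0 0 134.00 220.06">
  <polygon points="104.98,133.20 107.26,182.67 128.76,48.70" fill="none" stroke="#008000"/>
  <polygon points="58.43,52.33 52.65,37.83 58.82,23.50 73.32,17.72 87.65,23.89 93.43,38.39 87.26,52.72 72.76,58.50" fill="none" stroke="#008000"/>
</svg>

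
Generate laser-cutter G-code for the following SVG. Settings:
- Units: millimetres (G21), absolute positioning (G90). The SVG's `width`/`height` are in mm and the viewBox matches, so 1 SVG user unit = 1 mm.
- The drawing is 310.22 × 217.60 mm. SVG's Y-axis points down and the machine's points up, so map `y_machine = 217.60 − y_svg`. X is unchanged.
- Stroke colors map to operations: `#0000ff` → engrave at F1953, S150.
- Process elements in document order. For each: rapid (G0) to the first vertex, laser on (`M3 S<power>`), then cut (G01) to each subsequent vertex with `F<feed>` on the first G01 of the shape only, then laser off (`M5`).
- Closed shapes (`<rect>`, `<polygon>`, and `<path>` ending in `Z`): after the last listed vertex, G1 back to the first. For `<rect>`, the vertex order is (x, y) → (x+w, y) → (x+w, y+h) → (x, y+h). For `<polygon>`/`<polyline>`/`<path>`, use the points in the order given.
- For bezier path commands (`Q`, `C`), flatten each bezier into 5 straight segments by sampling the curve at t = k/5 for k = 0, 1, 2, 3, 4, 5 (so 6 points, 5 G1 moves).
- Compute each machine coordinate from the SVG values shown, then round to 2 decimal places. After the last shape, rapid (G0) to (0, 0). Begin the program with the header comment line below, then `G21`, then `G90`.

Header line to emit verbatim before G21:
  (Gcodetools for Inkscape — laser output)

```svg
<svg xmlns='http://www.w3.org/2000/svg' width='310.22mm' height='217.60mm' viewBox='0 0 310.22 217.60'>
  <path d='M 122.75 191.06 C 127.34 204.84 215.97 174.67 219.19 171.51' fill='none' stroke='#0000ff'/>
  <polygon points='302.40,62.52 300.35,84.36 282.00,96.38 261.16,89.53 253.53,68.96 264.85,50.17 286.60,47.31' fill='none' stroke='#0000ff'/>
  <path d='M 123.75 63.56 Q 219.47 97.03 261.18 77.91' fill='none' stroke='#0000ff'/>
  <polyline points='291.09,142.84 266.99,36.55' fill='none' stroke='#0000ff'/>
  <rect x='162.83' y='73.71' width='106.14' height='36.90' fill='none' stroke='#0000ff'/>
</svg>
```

(Gcodetools for Inkscape — laser output)
G21
G90
G0 X122.75 Y26.54
M3 S150
G01 X134.23 Y22.98 F1953
G01 X157.75 Y26.56
G01 X185.17 Y33.87
G01 X208.36 Y41.52
G01 X219.19 Y46.09
M5
G0 X302.40 Y155.08
M3 S150
G01 X300.35 Y133.24 F1953
G01 X282.00 Y121.22
G01 X261.16 Y128.07
G01 X253.53 Y148.64
G01 X264.85 Y167.43
G01 X286.60 Y170.29
G01 X302.40 Y155.08
M5
G0 X123.75 Y154.04
M3 S150
G01 X159.88 Y142.76 F1953
G01 X191.68 Y135.68
G01 X219.17 Y132.81
G01 X242.34 Y134.15
G01 X261.18 Y139.69
M5
G0 X291.09 Y74.76
M3 S150
G01 X266.99 Y181.05 F1953
M5
G0 X162.83 Y143.89
M3 S150
G01 X268.97 Y143.89 F1953
G01 X268.97 Y106.99
G01 X162.83 Y106.99
G01 X162.83 Y143.89
M5
G0 X0.00 Y0.00

Since the viewBox matches the mm dimensions, user units are millimetres directly. The only transform is the Y-flip y_m = 217.60 − y_svg.

Shape 1 is a cubic bezier drawn with `<path>`. Its stroke #0000ff means engrave at S150, F1953. After flipping Y the toolpath is (122.75,26.54) → (134.23,22.98) → (157.75,26.56) → (185.17,33.87) → (208.36,41.52) → (219.19,46.09).

Shape 2 is a regular polygon drawn with `<polygon>`. Its stroke #0000ff means engrave at S150, F1953. After flipping Y the toolpath is (302.40,155.08) → (300.35,133.24) → (282.00,121.22) → (261.16,128.07) → (253.53,148.64) → (264.85,167.43) → (286.60,170.29) → (302.40,155.08), returning to the start.

Shape 3 is a quadratic bezier drawn with `<path>`. Its stroke #0000ff means engrave at S150, F1953. After flipping Y the toolpath is (123.75,154.04) → (159.88,142.76) → (191.68,135.68) → (219.17,132.81) → (242.34,134.15) → (261.18,139.69).

Shape 4 is a line segment drawn with `<polyline>`. Its stroke #0000ff means engrave at S150, F1953. After flipping Y the toolpath is (291.09,74.76) → (266.99,181.05).

Shape 5 is a rectangle drawn with `<rect>`. Its stroke #0000ff means engrave at S150, F1953. After flipping Y the toolpath is (162.83,143.89) → (268.97,143.89) → (268.97,106.99) → (162.83,106.99) → (162.83,143.89), returning to the start.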